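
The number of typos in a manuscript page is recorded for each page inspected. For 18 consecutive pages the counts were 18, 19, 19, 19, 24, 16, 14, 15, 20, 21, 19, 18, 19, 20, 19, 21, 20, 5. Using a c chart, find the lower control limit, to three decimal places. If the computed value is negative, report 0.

c̄ = (18 + 19 + 19 + 19 + 24 + 16 + 14 + 15 + 20 + 21 + 19 + 18 + 19 + 20 + 19 + 21 + 20 + 5) / 18 = 326 / 18 = 18.1111
LCL = c̄ − 3√c̄ = 18.1111 − 3 × 4.2557 = 5.3440

5.344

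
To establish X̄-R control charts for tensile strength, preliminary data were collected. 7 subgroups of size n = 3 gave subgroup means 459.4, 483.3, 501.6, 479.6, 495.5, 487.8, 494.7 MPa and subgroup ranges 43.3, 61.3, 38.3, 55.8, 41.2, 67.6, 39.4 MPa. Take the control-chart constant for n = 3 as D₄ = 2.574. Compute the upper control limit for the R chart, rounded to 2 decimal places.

R̄ = (43.3 + 61.3 + 38.3 + 55.8 + 41.2 + 67.6 + 39.4) / 7 = 346.9000 / 7 = 49.5571
UCL_R = D₄·R̄ = 2.574 × 49.5571 = 127.5601

127.56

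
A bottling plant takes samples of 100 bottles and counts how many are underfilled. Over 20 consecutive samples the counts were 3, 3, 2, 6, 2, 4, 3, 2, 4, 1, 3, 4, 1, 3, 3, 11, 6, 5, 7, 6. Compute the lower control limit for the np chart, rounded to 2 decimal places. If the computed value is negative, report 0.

0.00

p̄ = Σdᵢ / (k·n) = 79 / (20 × 100) = 0.03950
LCL = np̄ − 3·√(np̄(1−p̄)) = 3.9500 − 3 × 1.9478 = -1.8934 → 0 (negative, so LCL = 0)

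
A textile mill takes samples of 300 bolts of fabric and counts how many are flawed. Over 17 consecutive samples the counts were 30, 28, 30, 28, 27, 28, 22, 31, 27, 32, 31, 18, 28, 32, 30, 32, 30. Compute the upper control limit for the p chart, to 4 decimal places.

0.1457

p̄ = Σdᵢ / (k·n) = 484 / (17 × 300) = 0.09490
UCL = p̄ + 3·√(p̄(1−p̄)/n) = 0.09490 + 3 × √(0.09490×0.90510/300) = 0.09490 + 3 × 0.01692 = 0.14566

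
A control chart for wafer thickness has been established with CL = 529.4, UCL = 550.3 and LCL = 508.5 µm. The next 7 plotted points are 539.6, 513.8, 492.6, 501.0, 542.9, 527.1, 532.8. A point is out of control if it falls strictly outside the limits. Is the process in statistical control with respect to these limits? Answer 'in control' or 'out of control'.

Compare each point to [508.5, 550.3]: sample 3 = 492.6 < LCL; sample 4 = 501.0 < LCL.

out of control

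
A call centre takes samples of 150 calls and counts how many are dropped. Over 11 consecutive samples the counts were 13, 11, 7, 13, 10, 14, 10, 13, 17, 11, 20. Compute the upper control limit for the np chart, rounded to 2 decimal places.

22.84

p̄ = Σdᵢ / (k·n) = 139 / (11 × 150) = 0.08424
UCL = np̄ + 3·√(np̄(1−p̄)) = 12.6364 + 3 × √(12.6364×0.91576) = 12.6364 + 3 × 3.4017 = 22.8416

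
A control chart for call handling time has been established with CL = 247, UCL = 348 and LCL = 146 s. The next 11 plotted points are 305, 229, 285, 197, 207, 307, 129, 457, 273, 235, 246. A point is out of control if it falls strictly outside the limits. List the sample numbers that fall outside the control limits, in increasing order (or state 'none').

7, 8

Compare each point to [146, 348]: sample 7 = 129 < LCL; sample 8 = 457 > UCL.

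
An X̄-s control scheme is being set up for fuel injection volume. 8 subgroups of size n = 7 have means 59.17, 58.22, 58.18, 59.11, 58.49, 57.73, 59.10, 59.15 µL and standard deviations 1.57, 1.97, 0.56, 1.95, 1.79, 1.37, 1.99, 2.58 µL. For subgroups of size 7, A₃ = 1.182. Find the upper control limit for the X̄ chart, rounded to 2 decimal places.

X̄̄ = (59.17 + 58.22 + 58.18 + 59.11 + 58.49 + 57.73 + 59.10 + 59.15) / 8 = 58.6437
s̄ = (1.57 + 1.97 + 0.56 + 1.95 + 1.79 + 1.37 + 1.99 + 2.58) / 8 = 1.7225
UCL = X̄̄ + A₃·s̄ = 58.6437 + 1.182 × 1.7225 = 60.6797

60.68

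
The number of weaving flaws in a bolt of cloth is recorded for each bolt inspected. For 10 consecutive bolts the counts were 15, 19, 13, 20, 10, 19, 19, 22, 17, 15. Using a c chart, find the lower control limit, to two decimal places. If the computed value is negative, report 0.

4.57

c̄ = (15 + 19 + 13 + 20 + 10 + 19 + 19 + 22 + 17 + 15) / 10 = 169 / 10 = 16.9000
LCL = c̄ − 3√c̄ = 16.9000 − 3 × 4.1110 = 4.5671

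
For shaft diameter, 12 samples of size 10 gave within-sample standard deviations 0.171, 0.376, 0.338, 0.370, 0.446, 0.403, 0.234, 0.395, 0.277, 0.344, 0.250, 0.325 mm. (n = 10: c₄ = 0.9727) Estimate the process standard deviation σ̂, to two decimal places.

0.34

s̄ = (0.171 + 0.376 + 0.338 + 0.370 + 0.446 + 0.403 + 0.234 + 0.395 + 0.277 + 0.344 + 0.250 + 0.325) / 12 = 0.3274
σ̂ = s̄ / c₄ = 0.3274 / 0.9727 = 0.3366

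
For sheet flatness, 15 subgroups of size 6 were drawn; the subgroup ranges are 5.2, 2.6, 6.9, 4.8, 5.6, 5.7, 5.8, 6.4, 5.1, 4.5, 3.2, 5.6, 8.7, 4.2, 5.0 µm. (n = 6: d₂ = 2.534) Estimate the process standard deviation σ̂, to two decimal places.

2.09

R̄ = (5.2 + 2.6 + 6.9 + 4.8 + 5.6 + 5.7 + 5.8 + 6.4 + 5.1 + 4.5 + 3.2 + 5.6 + 8.7 + 4.2 + 5.0) / 15 = 5.2867
σ̂ = R̄ / d₂ = 5.2867 / 2.534 = 2.0863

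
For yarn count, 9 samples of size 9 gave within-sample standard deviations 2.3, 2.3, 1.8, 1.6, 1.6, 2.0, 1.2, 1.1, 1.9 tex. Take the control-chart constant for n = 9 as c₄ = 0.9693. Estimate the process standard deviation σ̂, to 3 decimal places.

s̄ = (2.3 + 2.3 + 1.8 + 1.6 + 1.6 + 2.0 + 1.2 + 1.1 + 1.9) / 9 = 1.7556
σ̂ = s̄ / c₄ = 1.7556 / 0.9693 = 1.8112

1.811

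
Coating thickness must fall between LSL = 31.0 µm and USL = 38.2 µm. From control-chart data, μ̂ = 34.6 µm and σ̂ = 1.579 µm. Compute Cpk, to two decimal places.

0.76

Cpu = (USL − μ̂) / (3σ̂) = (38.2 − 34.6) / (3 × 1.579) = 0.7600; Cpl = (μ̂ − LSL) / (3σ̂) = (34.6 − 31.0) / (3 × 1.579) = 0.7600; Cpk = min(Cpu, Cpl) = 0.7600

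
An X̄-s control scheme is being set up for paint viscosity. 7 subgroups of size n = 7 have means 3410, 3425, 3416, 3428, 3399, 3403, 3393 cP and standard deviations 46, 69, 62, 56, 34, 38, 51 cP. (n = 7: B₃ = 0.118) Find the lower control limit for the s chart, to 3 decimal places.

s̄ = (46 + 69 + 62 + 56 + 34 + 38 + 51) / 7 = 50.8571
LCL_s = B₃·s̄ = 0.118 × 50.8571 = 6.0011

6.001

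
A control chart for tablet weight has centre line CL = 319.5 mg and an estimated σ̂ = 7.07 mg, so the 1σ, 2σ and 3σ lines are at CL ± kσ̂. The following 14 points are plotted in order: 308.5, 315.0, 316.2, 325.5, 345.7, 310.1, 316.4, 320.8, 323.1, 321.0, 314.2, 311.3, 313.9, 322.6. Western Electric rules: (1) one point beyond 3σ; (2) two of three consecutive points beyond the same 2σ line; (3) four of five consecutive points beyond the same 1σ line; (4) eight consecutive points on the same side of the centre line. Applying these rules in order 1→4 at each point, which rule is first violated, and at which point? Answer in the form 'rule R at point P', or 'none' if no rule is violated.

rule 1 at point 5

Zone of each point (C = within 1σ̂, B = 1σ̂–2σ̂, A = 2σ̂–3σ̂, * = beyond 3σ̂; sign = side of CL): 1:-B, 2:-C, 3:-C, 4:+C, 5:+*, 6:-B, 7:-C, 8:+C, 9:+C, 10:+C, 11:-C, 12:-B, 13:-C, 14:+C
Rule 1 (one point beyond the 3σ limits) is satisfied at point 5.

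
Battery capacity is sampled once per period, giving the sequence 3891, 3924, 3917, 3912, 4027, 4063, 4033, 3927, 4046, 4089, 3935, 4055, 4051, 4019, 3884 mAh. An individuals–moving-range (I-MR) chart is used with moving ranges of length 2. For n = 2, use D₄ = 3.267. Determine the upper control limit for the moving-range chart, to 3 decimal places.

Moving ranges: 33, 7, 5, 115, 36, 30, 106, 119, 43, 154, 120, 4, 32, 135; M̄R̄ = 939.0000 / 14 = 67.0714
UCL_MR = D₄·M̄R̄ = 3.267 × 67.0714 = 219.1224

219.122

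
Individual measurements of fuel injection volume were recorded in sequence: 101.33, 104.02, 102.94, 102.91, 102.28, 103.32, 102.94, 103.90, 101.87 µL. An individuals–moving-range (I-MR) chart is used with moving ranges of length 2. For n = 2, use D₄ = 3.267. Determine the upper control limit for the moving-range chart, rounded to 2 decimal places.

3.61

Moving ranges: 2.69, 1.08, 0.03, 0.63, 1.04, 0.38, 0.96, 2.03; M̄R̄ = 8.8400 / 8 = 1.1050
UCL_MR = D₄·M̄R̄ = 3.267 × 1.1050 = 3.6100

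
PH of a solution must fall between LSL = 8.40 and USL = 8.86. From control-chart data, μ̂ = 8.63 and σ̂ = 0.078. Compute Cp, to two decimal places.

Cp = (USL − LSL) / (6σ̂) = (8.86 − 8.40) / (6 × 0.078) = 0.4600 / 0.4680 = 0.9829

0.98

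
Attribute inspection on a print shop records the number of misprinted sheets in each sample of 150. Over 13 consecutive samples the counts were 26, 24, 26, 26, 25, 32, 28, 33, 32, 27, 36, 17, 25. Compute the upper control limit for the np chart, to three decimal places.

41.671

p̄ = Σdᵢ / (k·n) = 357 / (13 × 150) = 0.18308
UCL = np̄ + 3·√(np̄(1−p̄)) = 27.4615 + 3 × √(27.4615×0.81692) = 27.4615 + 3 × 4.7365 = 41.6709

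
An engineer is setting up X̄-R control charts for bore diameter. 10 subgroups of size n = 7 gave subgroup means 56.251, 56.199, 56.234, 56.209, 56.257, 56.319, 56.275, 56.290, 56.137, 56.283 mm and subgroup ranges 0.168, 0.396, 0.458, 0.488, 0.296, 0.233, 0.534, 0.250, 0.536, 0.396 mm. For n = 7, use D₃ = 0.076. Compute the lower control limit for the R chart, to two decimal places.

R̄ = (0.168 + 0.396 + 0.458 + 0.488 + 0.296 + 0.233 + 0.534 + 0.250 + 0.536 + 0.396) / 10 = 3.7550 / 10 = 0.3755
LCL_R = D₃·R̄ = 0.076 × 0.3755 = 0.0285

0.03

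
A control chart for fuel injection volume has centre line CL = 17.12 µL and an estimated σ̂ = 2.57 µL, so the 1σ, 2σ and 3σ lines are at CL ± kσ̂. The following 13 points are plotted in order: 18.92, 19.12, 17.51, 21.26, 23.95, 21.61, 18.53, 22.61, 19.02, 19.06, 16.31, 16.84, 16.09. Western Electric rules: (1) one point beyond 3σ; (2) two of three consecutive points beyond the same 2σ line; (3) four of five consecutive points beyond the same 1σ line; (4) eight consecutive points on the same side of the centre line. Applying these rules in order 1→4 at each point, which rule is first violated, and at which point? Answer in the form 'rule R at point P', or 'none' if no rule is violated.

rule 3 at point 8

Zone of each point (C = within 1σ̂, B = 1σ̂–2σ̂, A = 2σ̂–3σ̂, * = beyond 3σ̂; sign = side of CL): 1:+C, 2:+C, 3:+C, 4:+B, 5:+A, 6:+B, 7:+C, 8:+A, 9:+C, 10:+C, 11:-C, 12:-C, 13:-C
Rule 3 (four of five consecutive points beyond the same 1σ limit) is satisfied at point 8.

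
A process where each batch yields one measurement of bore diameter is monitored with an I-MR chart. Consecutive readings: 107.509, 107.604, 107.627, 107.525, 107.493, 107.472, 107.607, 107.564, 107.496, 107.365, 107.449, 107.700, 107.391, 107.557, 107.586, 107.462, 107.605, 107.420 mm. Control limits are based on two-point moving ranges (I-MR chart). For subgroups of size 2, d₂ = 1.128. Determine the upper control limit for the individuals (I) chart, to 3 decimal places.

X̄ = (107.509 + 107.604 + 107.627 + 107.525 + 107.493 + 107.472 + 107.607 + 107.564 + 107.496 + 107.365 + 107.449 + 107.700 + 107.391 + 107.557 + 107.586 + 107.462 + 107.605 + 107.420) / 18 = 107.5240
Moving ranges: 0.095, 0.023, 0.102, 0.032, 0.021, 0.135, 0.043, 0.068, 0.131, 0.084, 0.251, 0.309, 0.166, 0.029, 0.124, 0.143, 0.185; M̄R̄ = 1.9410 / 17 = 0.1142
UCL = X̄ + 3·M̄R̄/d₂ = 107.5240 + 3 × 0.1142 / 1.128 = 107.8277

107.828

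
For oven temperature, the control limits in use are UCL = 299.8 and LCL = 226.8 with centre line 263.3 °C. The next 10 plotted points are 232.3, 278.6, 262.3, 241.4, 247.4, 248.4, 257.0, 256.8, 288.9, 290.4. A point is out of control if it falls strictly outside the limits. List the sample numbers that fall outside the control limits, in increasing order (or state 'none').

All 10 points lie within [226.8, 299.8].

none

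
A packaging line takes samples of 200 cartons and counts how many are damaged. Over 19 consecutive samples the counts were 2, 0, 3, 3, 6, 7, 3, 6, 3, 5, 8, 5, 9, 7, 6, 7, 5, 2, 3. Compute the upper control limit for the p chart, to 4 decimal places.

p̄ = Σdᵢ / (k·n) = 90 / (19 × 200) = 0.02368
UCL = p̄ + 3·√(p̄(1−p̄)/n) = 0.02368 + 3 × √(0.02368×0.97632/200) = 0.02368 + 3 × 0.01075 = 0.05594

0.0559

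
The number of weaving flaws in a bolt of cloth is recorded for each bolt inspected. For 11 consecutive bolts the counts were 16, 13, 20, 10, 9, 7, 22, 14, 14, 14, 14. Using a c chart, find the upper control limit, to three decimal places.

c̄ = (16 + 13 + 20 + 10 + 9 + 7 + 22 + 14 + 14 + 14 + 14) / 11 = 153 / 11 = 13.9091
UCL = c̄ + 3√c̄ = 13.9091 + 3 × √13.9091 = 13.9091 + 3 × 3.7295 = 25.0976

25.098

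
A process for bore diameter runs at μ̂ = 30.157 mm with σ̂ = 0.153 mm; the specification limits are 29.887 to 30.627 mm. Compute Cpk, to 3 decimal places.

Cpu = (USL − μ̂) / (3σ̂) = (30.627 − 30.157) / (3 × 0.153) = 1.0240; Cpl = (μ̂ − LSL) / (3σ̂) = (30.157 − 29.887) / (3 × 0.153) = 0.5882; Cpk = min(Cpu, Cpl) = 0.5882

0.588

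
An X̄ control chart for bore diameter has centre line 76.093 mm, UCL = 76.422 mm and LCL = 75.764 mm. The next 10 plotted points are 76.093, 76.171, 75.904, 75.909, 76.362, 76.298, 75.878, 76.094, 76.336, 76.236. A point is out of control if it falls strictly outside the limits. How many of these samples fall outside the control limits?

All 10 points lie within [75.764, 76.422].

0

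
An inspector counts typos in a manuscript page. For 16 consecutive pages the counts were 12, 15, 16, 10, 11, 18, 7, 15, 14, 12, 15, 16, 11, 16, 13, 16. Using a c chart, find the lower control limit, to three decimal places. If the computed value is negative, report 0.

c̄ = (12 + 15 + 16 + 10 + 11 + 18 + 7 + 15 + 14 + 12 + 15 + 16 + 11 + 16 + 13 + 16) / 16 = 217 / 16 = 13.5625
LCL = c̄ − 3√c̄ = 13.5625 − 3 × 3.6827 = 2.5143

2.514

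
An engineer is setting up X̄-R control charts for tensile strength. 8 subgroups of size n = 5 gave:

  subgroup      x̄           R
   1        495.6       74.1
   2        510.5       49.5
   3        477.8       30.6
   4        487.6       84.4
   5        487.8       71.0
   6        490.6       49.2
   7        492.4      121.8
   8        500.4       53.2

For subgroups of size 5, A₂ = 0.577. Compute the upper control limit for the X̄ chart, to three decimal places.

X̄̄ = (495.6 + 510.5 + 477.8 + 487.6 + 487.8 + 490.6 + 492.4 + 500.4) / 8 = 3942.7000 / 8 = 492.8375
R̄ = (74.1 + 49.5 + 30.6 + 84.4 + 71.0 + 49.2 + 121.8 + 53.2) / 8 = 533.8000 / 8 = 66.7250
UCL = X̄̄ + A₂·R̄ = 492.8375 + 0.577 × 66.7250 = 531.3378

531.338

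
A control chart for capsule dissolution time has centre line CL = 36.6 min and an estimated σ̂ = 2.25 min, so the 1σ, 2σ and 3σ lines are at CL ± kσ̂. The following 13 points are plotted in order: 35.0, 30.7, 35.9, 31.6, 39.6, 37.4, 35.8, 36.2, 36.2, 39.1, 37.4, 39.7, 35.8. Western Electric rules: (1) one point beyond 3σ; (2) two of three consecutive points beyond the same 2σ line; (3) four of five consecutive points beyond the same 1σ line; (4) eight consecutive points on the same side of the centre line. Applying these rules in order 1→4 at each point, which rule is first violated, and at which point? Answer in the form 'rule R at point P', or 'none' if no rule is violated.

Zone of each point (C = within 1σ̂, B = 1σ̂–2σ̂, A = 2σ̂–3σ̂, * = beyond 3σ̂; sign = side of CL): 1:-C, 2:-A, 3:-C, 4:-A, 5:+B, 6:+C, 7:-C, 8:-C, 9:-C, 10:+B, 11:+C, 12:+B, 13:-C
Rule 2 (two of three consecutive points beyond the same 2σ limit) is satisfied at point 4.

rule 2 at point 4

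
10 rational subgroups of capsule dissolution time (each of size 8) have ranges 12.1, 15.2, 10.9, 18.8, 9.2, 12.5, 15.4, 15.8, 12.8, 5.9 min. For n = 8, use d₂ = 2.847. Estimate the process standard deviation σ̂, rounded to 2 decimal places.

R̄ = (12.1 + 15.2 + 10.9 + 18.8 + 9.2 + 12.5 + 15.4 + 15.8 + 12.8 + 5.9) / 10 = 12.8600
σ̂ = R̄ / d₂ = 12.8600 / 2.847 = 4.5170

4.52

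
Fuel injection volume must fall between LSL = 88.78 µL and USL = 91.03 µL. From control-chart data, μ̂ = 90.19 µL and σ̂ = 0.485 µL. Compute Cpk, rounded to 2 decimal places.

0.58

Cpu = (USL − μ̂) / (3σ̂) = (91.03 − 90.19) / (3 × 0.485) = 0.5773; Cpl = (μ̂ − LSL) / (3σ̂) = (90.19 − 88.78) / (3 × 0.485) = 0.9691; Cpk = min(Cpu, Cpl) = 0.5773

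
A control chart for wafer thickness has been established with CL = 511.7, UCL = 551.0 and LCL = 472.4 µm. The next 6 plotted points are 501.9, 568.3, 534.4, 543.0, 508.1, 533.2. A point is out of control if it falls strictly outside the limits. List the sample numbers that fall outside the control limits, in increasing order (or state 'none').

2

Compare each point to [472.4, 551.0]: sample 2 = 568.3 > UCL.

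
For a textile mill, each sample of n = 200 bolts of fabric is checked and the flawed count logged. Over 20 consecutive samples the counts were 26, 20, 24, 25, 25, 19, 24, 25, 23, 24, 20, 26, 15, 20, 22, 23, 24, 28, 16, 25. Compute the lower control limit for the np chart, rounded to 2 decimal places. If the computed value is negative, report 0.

9.24

p̄ = Σdᵢ / (k·n) = 454 / (20 × 200) = 0.11350
LCL = np̄ − 3·√(np̄(1−p̄)) = 22.7000 − 3 × 4.4859 = 9.2422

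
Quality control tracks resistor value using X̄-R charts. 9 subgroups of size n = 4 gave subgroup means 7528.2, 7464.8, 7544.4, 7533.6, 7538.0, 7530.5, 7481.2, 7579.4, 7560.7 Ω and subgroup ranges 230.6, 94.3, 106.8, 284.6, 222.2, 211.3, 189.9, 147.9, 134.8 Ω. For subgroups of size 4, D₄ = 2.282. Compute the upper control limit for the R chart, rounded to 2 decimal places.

R̄ = (230.6 + 94.3 + 106.8 + 284.6 + 222.2 + 211.3 + 189.9 + 147.9 + 134.8) / 9 = 1622.4000 / 9 = 180.2667
UCL_R = D₄·R̄ = 2.282 × 180.2667 = 411.3685

411.37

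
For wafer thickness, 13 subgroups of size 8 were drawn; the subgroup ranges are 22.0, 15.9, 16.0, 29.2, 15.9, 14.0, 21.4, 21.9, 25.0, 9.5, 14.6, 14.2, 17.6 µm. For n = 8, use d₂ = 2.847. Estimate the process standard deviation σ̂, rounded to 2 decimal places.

6.41

R̄ = (22.0 + 15.9 + 16.0 + 29.2 + 15.9 + 14.0 + 21.4 + 21.9 + 25.0 + 9.5 + 14.6 + 14.2 + 17.6) / 13 = 18.2462
σ̂ = R̄ / d₂ = 18.2462 / 2.847 = 6.4089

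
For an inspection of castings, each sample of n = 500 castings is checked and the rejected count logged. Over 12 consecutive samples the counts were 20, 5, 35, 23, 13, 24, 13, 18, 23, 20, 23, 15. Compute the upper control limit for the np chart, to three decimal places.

32.267

p̄ = Σdᵢ / (k·n) = 232 / (12 × 500) = 0.03867
UCL = np̄ + 3·√(np̄(1−p̄)) = 19.3333 + 3 × √(19.3333×0.96133) = 19.3333 + 3 × 4.3111 = 32.2667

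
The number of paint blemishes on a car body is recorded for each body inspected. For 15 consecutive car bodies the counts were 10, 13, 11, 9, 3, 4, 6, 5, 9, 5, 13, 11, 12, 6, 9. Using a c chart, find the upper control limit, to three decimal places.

c̄ = (10 + 13 + 11 + 9 + 3 + 4 + 6 + 5 + 9 + 5 + 13 + 11 + 12 + 6 + 9) / 15 = 126 / 15 = 8.4000
UCL = c̄ + 3√c̄ = 8.4000 + 3 × √8.4000 = 8.4000 + 3 × 2.8983 = 17.0948

17.095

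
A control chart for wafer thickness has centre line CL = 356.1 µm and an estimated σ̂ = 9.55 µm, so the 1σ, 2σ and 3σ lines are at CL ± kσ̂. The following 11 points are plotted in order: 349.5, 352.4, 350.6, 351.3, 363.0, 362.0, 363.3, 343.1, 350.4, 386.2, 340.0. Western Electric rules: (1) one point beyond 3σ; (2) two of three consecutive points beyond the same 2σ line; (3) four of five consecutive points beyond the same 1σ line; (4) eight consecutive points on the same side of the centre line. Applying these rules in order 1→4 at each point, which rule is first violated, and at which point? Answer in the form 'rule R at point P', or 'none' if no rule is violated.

rule 1 at point 10

Zone of each point (C = within 1σ̂, B = 1σ̂–2σ̂, A = 2σ̂–3σ̂, * = beyond 3σ̂; sign = side of CL): 1:-C, 2:-C, 3:-C, 4:-C, 5:+C, 6:+C, 7:+C, 8:-B, 9:-C, 10:+*, 11:-B
Rule 1 (one point beyond the 3σ limits) is satisfied at point 10.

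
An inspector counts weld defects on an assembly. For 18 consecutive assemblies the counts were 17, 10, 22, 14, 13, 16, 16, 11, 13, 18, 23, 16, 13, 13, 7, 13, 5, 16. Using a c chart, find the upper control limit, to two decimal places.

c̄ = (17 + 10 + 22 + 14 + 13 + 16 + 16 + 11 + 13 + 18 + 23 + 16 + 13 + 13 + 7 + 13 + 5 + 16) / 18 = 256 / 18 = 14.2222
UCL = c̄ + 3√c̄ = 14.2222 + 3 × √14.2222 = 14.2222 + 3 × 3.7712 = 25.5359

25.54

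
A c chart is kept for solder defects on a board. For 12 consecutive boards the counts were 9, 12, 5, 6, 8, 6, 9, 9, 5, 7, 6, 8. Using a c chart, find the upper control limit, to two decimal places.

15.72

c̄ = (9 + 12 + 5 + 6 + 8 + 6 + 9 + 9 + 5 + 7 + 6 + 8) / 12 = 90 / 12 = 7.5000
UCL = c̄ + 3√c̄ = 7.5000 + 3 × √7.5000 = 7.5000 + 3 × 2.7386 = 15.7158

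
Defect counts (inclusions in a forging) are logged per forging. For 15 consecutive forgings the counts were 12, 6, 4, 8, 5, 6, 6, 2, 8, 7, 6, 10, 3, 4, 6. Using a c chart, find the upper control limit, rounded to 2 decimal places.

c̄ = (12 + 6 + 4 + 8 + 5 + 6 + 6 + 2 + 8 + 7 + 6 + 10 + 3 + 4 + 6) / 15 = 93 / 15 = 6.2000
UCL = c̄ + 3√c̄ = 6.2000 + 3 × √6.2000 = 6.2000 + 3 × 2.4900 = 13.6699

13.67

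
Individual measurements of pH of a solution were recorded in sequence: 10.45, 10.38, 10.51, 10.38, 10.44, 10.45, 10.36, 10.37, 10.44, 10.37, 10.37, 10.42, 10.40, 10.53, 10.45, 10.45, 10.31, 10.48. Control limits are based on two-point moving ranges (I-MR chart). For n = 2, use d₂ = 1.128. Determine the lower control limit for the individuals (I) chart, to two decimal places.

X̄ = (10.45 + 10.38 + 10.51 + 10.38 + 10.44 + 10.45 + 10.36 + 10.37 + 10.44 + 10.37 + 10.37 + 10.42 + 10.40 + 10.53 + 10.45 + 10.45 + 10.31 + 10.48) / 18 = 10.4200
Moving ranges: 0.07, 0.13, 0.13, 0.06, 0.01, 0.09, 0.01, 0.07, 0.07, 0.00, 0.05, 0.02, 0.13, 0.08, 0.00, 0.14, 0.17; M̄R̄ = 1.2300 / 17 = 0.0724
LCL = X̄ − 3·M̄R̄/d₂ = 10.4200 − 3 × 0.0724 / 1.128 = 10.2276

10.23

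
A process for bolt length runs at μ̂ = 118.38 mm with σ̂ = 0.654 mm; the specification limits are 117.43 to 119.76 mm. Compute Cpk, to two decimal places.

0.48

Cpu = (USL − μ̂) / (3σ̂) = (119.76 − 118.38) / (3 × 0.654) = 0.7034; Cpl = (μ̂ − LSL) / (3σ̂) = (118.38 − 117.43) / (3 × 0.654) = 0.4842; Cpk = min(Cpu, Cpl) = 0.4842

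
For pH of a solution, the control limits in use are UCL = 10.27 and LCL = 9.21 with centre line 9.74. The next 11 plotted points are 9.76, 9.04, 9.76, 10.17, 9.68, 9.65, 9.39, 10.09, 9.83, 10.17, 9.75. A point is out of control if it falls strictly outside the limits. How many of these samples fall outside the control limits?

1

Compare each point to [9.21, 10.27]: sample 2 = 9.04 < LCL.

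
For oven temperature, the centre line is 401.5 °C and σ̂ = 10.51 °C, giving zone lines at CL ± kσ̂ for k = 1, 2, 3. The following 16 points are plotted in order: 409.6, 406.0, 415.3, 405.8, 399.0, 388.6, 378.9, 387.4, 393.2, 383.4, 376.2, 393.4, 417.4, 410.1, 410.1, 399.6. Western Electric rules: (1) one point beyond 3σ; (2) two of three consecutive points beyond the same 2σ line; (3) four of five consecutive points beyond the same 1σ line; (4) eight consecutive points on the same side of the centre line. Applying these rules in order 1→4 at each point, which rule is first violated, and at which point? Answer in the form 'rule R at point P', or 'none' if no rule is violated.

rule 3 at point 10

Zone of each point (C = within 1σ̂, B = 1σ̂–2σ̂, A = 2σ̂–3σ̂, * = beyond 3σ̂; sign = side of CL): 1:+C, 2:+C, 3:+B, 4:+C, 5:-C, 6:-B, 7:-A, 8:-B, 9:-C, 10:-B, 11:-A, 12:-C, 13:+B, 14:+C, 15:+C, 16:-C
Rule 3 (four of five consecutive points beyond the same 1σ limit) is satisfied at point 10.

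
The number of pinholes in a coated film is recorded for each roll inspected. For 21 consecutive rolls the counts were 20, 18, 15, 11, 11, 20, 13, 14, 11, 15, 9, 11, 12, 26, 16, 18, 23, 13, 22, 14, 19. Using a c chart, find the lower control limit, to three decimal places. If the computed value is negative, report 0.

3.852

c̄ = (20 + 18 + 15 + 11 + 11 + 20 + 13 + 14 + 11 + 15 + 9 + 11 + 12 + 26 + 16 + 18 + 23 + 13 + 22 + 14 + 19) / 21 = 331 / 21 = 15.7619
LCL = c̄ − 3√c̄ = 15.7619 − 3 × 3.9701 = 3.8515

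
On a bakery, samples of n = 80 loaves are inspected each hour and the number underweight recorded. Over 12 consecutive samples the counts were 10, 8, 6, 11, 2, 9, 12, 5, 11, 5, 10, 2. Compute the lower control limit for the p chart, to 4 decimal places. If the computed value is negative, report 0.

0.0000

p̄ = Σdᵢ / (k·n) = 91 / (12 × 80) = 0.09479
LCL = p̄ − 3·√(p̄(1−p̄)/n) = 0.09479 − 3 × 0.03275 = -0.00346 → 0 (negative, so LCL = 0)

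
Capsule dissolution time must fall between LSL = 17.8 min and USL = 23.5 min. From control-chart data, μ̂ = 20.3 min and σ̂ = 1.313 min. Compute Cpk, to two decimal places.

0.63

Cpu = (USL − μ̂) / (3σ̂) = (23.5 − 20.3) / (3 × 1.313) = 0.8124; Cpl = (μ̂ − LSL) / (3σ̂) = (20.3 − 17.8) / (3 × 1.313) = 0.6347; Cpk = min(Cpu, Cpl) = 0.6347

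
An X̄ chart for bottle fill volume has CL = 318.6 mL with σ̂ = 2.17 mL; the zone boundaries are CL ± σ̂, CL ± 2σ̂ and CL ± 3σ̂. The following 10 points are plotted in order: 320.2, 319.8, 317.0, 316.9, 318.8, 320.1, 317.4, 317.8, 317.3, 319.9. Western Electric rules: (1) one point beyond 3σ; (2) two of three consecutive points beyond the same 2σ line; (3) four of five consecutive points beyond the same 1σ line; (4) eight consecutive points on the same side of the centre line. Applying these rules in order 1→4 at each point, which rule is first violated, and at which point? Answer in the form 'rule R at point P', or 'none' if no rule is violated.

none

Zone of each point (C = within 1σ̂, B = 1σ̂–2σ̂, A = 2σ̂–3σ̂, * = beyond 3σ̂; sign = side of CL): 1:+C, 2:+C, 3:-C, 4:-C, 5:+C, 6:+C, 7:-C, 8:-C, 9:-C, 10:+C
No rule fires across all 10 points.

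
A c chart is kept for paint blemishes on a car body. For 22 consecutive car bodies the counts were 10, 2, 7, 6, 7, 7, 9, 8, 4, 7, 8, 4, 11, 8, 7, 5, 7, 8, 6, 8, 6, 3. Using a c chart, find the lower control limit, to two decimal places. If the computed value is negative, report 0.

c̄ = (10 + 2 + 7 + 6 + 7 + 7 + 9 + 8 + 4 + 7 + 8 + 4 + 11 + 8 + 7 + 5 + 7 + 8 + 6 + 8 + 6 + 3) / 22 = 148 / 22 = 6.7273
LCL = c̄ − 3√c̄ = 6.7273 − 3 × 2.5937 = -1.0538 → 0 (cannot be negative)

0.00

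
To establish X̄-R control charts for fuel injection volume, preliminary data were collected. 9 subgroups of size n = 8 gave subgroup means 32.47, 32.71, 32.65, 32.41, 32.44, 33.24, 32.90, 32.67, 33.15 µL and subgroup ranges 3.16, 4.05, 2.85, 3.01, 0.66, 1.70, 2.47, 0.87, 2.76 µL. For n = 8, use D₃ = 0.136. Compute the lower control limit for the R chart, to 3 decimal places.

R̄ = (3.16 + 4.05 + 2.85 + 3.01 + 0.66 + 1.70 + 2.47 + 0.87 + 2.76) / 9 = 21.5300 / 9 = 2.3922
LCL_R = D₃·R̄ = 0.136 × 2.3922 = 0.3253

0.325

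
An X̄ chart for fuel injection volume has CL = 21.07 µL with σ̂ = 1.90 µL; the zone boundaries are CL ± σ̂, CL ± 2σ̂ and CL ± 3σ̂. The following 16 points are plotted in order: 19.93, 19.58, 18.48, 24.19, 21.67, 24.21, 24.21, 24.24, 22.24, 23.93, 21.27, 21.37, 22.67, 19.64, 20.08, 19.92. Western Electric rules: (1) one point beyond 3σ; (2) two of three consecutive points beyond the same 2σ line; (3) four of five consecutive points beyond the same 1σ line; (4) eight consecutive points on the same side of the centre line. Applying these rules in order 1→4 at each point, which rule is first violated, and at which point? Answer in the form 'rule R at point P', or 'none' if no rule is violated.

rule 3 at point 8

Zone of each point (C = within 1σ̂, B = 1σ̂–2σ̂, A = 2σ̂–3σ̂, * = beyond 3σ̂; sign = side of CL): 1:-C, 2:-C, 3:-B, 4:+B, 5:+C, 6:+B, 7:+B, 8:+B, 9:+C, 10:+B, 11:+C, 12:+C, 13:+C, 14:-C, 15:-C, 16:-C
Rule 3 (four of five consecutive points beyond the same 1σ limit) is satisfied at point 8.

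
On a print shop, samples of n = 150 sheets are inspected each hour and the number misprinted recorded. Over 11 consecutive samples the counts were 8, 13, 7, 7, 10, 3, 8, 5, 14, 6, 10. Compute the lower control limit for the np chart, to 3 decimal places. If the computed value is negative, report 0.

0.000

p̄ = Σdᵢ / (k·n) = 91 / (11 × 150) = 0.05515
LCL = np̄ − 3·√(np̄(1−p̄)) = 8.2727 − 3 × 2.7958 = -0.1147 → 0 (negative, so LCL = 0)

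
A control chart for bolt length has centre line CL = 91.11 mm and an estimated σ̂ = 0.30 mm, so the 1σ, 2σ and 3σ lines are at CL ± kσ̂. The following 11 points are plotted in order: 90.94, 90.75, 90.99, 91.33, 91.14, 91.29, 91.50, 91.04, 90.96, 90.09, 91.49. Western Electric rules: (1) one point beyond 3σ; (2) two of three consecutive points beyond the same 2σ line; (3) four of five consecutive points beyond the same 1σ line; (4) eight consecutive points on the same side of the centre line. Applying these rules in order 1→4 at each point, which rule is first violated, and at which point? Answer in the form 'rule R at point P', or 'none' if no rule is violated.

Zone of each point (C = within 1σ̂, B = 1σ̂–2σ̂, A = 2σ̂–3σ̂, * = beyond 3σ̂; sign = side of CL): 1:-C, 2:-B, 3:-C, 4:+C, 5:+C, 6:+C, 7:+B, 8:-C, 9:-C, 10:-*, 11:+B
Rule 1 (one point beyond the 3σ limits) is satisfied at point 10.

rule 1 at point 10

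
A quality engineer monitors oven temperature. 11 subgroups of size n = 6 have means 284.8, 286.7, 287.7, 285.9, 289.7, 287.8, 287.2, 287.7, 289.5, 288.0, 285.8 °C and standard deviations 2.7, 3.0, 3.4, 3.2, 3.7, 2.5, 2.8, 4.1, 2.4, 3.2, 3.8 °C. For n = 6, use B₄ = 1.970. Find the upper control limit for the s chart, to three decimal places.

6.232

s̄ = (2.7 + 3.0 + 3.4 + 3.2 + 3.7 + 2.5 + 2.8 + 4.1 + 2.4 + 3.2 + 3.8) / 11 = 3.1636
UCL_s = B₄·s̄ = 1.970 × 3.1636 = 6.2324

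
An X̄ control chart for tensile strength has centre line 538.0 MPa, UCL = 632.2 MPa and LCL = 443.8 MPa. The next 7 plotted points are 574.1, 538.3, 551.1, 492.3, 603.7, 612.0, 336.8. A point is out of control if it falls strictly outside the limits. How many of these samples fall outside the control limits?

1

Compare each point to [443.8, 632.2]: sample 7 = 336.8 < LCL.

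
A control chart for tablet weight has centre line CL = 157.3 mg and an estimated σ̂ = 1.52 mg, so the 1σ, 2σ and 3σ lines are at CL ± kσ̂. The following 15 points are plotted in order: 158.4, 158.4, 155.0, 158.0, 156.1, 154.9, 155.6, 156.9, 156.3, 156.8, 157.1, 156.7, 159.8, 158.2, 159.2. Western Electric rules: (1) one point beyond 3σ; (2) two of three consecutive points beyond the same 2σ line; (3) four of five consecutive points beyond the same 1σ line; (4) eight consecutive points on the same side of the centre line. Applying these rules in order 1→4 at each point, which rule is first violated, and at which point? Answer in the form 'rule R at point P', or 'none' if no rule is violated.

Zone of each point (C = within 1σ̂, B = 1σ̂–2σ̂, A = 2σ̂–3σ̂, * = beyond 3σ̂; sign = side of CL): 1:+C, 2:+C, 3:-B, 4:+C, 5:-C, 6:-B, 7:-B, 8:-C, 9:-C, 10:-C, 11:-C, 12:-C, 13:+B, 14:+C, 15:+B
Rule 4 (eight consecutive points on the same side of the centre line) is satisfied at point 12.

rule 4 at point 12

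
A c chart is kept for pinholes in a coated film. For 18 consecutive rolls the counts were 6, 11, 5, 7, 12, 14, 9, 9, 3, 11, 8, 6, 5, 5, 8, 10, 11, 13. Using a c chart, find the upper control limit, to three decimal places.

c̄ = (6 + 11 + 5 + 7 + 12 + 14 + 9 + 9 + 3 + 11 + 8 + 6 + 5 + 5 + 8 + 10 + 11 + 13) / 18 = 153 / 18 = 8.5000
UCL = c̄ + 3√c̄ = 8.5000 + 3 × √8.5000 = 8.5000 + 3 × 2.9155 = 17.2464

17.246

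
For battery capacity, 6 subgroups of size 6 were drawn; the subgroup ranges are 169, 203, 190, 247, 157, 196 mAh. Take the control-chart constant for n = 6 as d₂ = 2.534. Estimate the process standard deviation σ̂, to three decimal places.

R̄ = (169 + 203 + 190 + 247 + 157 + 196) / 6 = 193.6667
σ̂ = R̄ / d₂ = 193.6667 / 2.534 = 76.4273

76.427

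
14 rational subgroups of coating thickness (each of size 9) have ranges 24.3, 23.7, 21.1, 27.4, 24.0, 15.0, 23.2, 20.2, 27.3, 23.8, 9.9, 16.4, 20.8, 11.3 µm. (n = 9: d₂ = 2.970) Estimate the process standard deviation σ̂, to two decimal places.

R̄ = (24.3 + 23.7 + 21.1 + 27.4 + 24.0 + 15.0 + 23.2 + 20.2 + 27.3 + 23.8 + 9.9 + 16.4 + 20.8 + 11.3) / 14 = 20.6000
σ̂ = R̄ / d₂ = 20.6000 / 2.970 = 6.9360

6.94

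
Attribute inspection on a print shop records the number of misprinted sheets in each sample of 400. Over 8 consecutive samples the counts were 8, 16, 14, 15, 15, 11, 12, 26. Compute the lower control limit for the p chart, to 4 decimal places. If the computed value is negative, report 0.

p̄ = Σdᵢ / (k·n) = 117 / (8 × 400) = 0.03656
LCL = p̄ − 3·√(p̄(1−p̄)/n) = 0.03656 − 3 × 0.00938 = 0.00841

0.0084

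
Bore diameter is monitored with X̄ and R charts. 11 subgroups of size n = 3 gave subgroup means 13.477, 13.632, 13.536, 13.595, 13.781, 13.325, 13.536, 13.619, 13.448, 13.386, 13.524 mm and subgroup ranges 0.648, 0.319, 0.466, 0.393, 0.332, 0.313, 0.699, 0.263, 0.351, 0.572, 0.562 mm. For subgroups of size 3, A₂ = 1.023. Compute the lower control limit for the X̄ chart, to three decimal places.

X̄̄ = (13.477 + 13.632 + 13.536 + 13.595 + 13.781 + 13.325 + 13.536 + 13.619 + 13.448 + 13.386 + 13.524) / 11 = 148.8590 / 11 = 13.5326
R̄ = (0.648 + 0.319 + 0.466 + 0.393 + 0.332 + 0.313 + 0.699 + 0.263 + 0.351 + 0.572 + 0.562) / 11 = 4.9180 / 11 = 0.4471
LCL = X̄̄ − A₂·R̄ = 13.5326 − 1.023 × 0.4471 = 13.0753

13.075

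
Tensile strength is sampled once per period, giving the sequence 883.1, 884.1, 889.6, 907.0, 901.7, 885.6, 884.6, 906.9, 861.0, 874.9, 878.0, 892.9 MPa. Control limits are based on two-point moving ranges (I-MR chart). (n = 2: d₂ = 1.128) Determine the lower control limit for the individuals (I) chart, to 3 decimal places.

852.053

X̄ = (883.1 + 884.1 + 889.6 + 907.0 + 901.7 + 885.6 + 884.6 + 906.9 + 861.0 + 874.9 + 878.0 + 892.9) / 12 = 887.4500
Moving ranges: 1.0, 5.5, 17.4, 5.3, 16.1, 1.0, 22.3, 45.9, 13.9, 3.1, 14.9; M̄R̄ = 146.4000 / 11 = 13.3091
LCL = X̄ − 3·M̄R̄/d₂ = 887.4500 − 3 × 13.3091 / 1.128 = 852.0535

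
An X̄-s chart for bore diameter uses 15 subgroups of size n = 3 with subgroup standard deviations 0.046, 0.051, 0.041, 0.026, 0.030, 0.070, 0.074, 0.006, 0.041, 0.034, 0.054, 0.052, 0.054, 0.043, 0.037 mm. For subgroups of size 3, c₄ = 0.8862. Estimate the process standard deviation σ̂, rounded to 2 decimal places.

0.05

s̄ = (0.046 + 0.051 + 0.041 + 0.026 + 0.030 + 0.070 + 0.074 + 0.006 + 0.041 + 0.034 + 0.054 + 0.052 + 0.054 + 0.043 + 0.037) / 15 = 0.0439
σ̂ = s̄ / c₄ = 0.0439 / 0.8862 = 0.0496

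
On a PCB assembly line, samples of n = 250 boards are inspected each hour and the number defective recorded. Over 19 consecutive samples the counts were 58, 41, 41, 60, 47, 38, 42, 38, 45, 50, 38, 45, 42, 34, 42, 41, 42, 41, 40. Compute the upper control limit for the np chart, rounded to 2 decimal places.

61.39

p̄ = Σdᵢ / (k·n) = 825 / (19 × 250) = 0.17368
UCL = np̄ + 3·√(np̄(1−p̄)) = 43.4211 + 3 × √(43.4211×0.82632) = 43.4211 + 3 × 5.9900 = 61.3909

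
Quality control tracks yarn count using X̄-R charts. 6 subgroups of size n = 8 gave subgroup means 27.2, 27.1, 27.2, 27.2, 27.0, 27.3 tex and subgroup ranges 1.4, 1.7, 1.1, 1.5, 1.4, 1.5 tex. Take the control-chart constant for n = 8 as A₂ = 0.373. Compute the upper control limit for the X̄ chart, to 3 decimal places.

X̄̄ = (27.2 + 27.1 + 27.2 + 27.2 + 27.0 + 27.3) / 6 = 163.0000 / 6 = 27.1667
R̄ = (1.4 + 1.7 + 1.1 + 1.5 + 1.4 + 1.5) / 6 = 8.6000 / 6 = 1.4333
UCL = X̄̄ + A₂·R̄ = 27.1667 + 0.373 × 1.4333 = 27.7013

27.701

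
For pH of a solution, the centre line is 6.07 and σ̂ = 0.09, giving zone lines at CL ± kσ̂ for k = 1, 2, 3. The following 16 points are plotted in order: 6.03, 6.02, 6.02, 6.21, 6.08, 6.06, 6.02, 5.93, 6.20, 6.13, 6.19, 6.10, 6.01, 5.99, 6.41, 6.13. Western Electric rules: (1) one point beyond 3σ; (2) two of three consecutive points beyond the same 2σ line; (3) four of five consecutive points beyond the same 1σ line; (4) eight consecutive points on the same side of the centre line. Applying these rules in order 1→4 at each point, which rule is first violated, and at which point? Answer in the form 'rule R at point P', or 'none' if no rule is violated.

rule 1 at point 15

Zone of each point (C = within 1σ̂, B = 1σ̂–2σ̂, A = 2σ̂–3σ̂, * = beyond 3σ̂; sign = side of CL): 1:-C, 2:-C, 3:-C, 4:+B, 5:+C, 6:-C, 7:-C, 8:-B, 9:+B, 10:+C, 11:+B, 12:+C, 13:-C, 14:-C, 15:+*, 16:+C
Rule 1 (one point beyond the 3σ limits) is satisfied at point 15.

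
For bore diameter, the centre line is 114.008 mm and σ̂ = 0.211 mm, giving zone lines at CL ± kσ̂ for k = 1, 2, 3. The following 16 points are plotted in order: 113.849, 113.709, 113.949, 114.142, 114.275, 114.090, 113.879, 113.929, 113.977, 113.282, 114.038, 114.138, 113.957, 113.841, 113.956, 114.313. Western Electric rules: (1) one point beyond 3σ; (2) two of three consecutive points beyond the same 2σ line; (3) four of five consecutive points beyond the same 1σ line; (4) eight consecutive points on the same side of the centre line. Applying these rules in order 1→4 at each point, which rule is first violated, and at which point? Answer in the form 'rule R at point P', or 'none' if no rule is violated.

rule 1 at point 10

Zone of each point (C = within 1σ̂, B = 1σ̂–2σ̂, A = 2σ̂–3σ̂, * = beyond 3σ̂; sign = side of CL): 1:-C, 2:-B, 3:-C, 4:+C, 5:+B, 6:+C, 7:-C, 8:-C, 9:-C, 10:-*, 11:+C, 12:+C, 13:-C, 14:-C, 15:-C, 16:+B
Rule 1 (one point beyond the 3σ limits) is satisfied at point 10.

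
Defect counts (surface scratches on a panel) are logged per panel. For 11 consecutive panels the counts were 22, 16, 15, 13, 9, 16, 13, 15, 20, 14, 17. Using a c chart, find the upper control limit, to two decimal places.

c̄ = (22 + 16 + 15 + 13 + 9 + 16 + 13 + 15 + 20 + 14 + 17) / 11 = 170 / 11 = 15.4545
UCL = c̄ + 3√c̄ = 15.4545 + 3 × √15.4545 = 15.4545 + 3 × 3.9312 = 27.2482

27.25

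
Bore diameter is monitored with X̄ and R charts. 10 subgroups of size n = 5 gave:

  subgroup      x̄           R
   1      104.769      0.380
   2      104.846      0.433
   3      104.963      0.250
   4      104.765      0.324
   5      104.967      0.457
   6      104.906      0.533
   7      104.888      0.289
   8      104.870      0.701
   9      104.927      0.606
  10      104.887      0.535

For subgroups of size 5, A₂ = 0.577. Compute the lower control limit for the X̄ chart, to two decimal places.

104.62

X̄̄ = (104.769 + 104.846 + 104.963 + 104.765 + 104.967 + 104.906 + 104.888 + 104.870 + 104.927 + 104.887) / 10 = 1048.7880 / 10 = 104.8788
R̄ = (0.380 + 0.433 + 0.250 + 0.324 + 0.457 + 0.533 + 0.289 + 0.701 + 0.606 + 0.535) / 10 = 4.5080 / 10 = 0.4508
LCL = X̄̄ − A₂·R̄ = 104.8788 − 0.577 × 0.4508 = 104.6187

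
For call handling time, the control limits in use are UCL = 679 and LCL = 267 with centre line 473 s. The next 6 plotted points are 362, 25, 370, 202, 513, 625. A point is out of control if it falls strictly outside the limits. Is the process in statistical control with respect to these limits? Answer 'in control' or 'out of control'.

Compare each point to [267, 679]: sample 2 = 25 < LCL; sample 4 = 202 < LCL.

out of control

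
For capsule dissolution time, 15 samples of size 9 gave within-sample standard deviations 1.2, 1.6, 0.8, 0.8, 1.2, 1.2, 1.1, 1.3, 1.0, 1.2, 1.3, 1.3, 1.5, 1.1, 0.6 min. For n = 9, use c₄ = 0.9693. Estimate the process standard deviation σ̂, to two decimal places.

s̄ = (1.2 + 1.6 + 0.8 + 0.8 + 1.2 + 1.2 + 1.1 + 1.3 + 1.0 + 1.2 + 1.3 + 1.3 + 1.5 + 1.1 + 0.6) / 15 = 1.1467
σ̂ = s̄ / c₄ = 1.1467 / 0.9693 = 1.1830

1.18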